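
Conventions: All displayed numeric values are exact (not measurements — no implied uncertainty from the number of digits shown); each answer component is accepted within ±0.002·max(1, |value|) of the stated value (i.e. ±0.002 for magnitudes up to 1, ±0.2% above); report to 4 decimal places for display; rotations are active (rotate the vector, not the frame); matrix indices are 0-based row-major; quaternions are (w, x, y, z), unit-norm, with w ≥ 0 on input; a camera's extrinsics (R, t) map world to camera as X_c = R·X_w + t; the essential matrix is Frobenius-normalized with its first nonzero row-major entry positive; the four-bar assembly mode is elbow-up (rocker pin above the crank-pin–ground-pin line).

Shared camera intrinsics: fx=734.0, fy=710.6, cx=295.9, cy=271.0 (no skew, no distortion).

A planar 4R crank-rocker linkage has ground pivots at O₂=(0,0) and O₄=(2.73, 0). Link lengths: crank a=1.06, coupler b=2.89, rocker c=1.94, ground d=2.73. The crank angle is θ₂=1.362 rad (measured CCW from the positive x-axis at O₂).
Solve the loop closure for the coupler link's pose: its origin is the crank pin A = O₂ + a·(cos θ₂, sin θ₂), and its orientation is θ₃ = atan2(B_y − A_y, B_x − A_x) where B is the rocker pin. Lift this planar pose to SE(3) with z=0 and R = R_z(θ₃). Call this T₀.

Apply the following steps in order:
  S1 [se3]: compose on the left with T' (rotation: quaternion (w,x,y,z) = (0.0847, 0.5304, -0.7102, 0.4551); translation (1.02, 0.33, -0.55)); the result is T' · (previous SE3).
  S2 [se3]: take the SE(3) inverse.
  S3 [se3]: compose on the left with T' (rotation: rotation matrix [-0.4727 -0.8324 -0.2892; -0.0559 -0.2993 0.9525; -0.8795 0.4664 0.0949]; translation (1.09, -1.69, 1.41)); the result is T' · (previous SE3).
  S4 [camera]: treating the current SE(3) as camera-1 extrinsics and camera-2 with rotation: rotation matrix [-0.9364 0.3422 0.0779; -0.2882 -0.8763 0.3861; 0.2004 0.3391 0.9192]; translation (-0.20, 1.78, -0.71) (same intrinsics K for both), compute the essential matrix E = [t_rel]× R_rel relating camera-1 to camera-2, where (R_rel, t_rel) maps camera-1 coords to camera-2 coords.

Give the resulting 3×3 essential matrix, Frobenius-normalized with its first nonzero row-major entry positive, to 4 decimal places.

source (fourbar_fk): coupler pose = R=[0.9516 -0.3073 0.0000; 0.3073 0.9516 0.0000; 0.0000 0.0000 1.0000], t=(0.2197, 1.0370, 0.0000)
after S1 (compose_se3): R=[-0.6577 -0.6603 0.3625; -0.6365 0.2298 -0.7363; 0.4029 -0.7150 -0.5714], t=(0.0659, 0.2054, -0.9946)
after S2 (invert_se3): R=[-0.6577 -0.6365 0.4029; -0.6603 0.2298 -0.7150; 0.3625 -0.7363 -0.5714], t=(0.5747, -0.7149, -0.4410)
after S3 (compose_se3): R=[0.7557 0.3225 0.5700; 0.5796 -0.7345 -0.3529; 0.3049 0.5970 -0.7420], t=(1.5410, -1.9283, 0.5293)
after S4 (essential): [0.3119 -0.1068 -0.6095; 0.3446 0.2833 -0.0002; 0.3428 0.4028 0.2027]

matrix = [0.3119 -0.1068 -0.6095; 0.3446 0.2833 -0.0002; 0.3428 0.4028 0.2027]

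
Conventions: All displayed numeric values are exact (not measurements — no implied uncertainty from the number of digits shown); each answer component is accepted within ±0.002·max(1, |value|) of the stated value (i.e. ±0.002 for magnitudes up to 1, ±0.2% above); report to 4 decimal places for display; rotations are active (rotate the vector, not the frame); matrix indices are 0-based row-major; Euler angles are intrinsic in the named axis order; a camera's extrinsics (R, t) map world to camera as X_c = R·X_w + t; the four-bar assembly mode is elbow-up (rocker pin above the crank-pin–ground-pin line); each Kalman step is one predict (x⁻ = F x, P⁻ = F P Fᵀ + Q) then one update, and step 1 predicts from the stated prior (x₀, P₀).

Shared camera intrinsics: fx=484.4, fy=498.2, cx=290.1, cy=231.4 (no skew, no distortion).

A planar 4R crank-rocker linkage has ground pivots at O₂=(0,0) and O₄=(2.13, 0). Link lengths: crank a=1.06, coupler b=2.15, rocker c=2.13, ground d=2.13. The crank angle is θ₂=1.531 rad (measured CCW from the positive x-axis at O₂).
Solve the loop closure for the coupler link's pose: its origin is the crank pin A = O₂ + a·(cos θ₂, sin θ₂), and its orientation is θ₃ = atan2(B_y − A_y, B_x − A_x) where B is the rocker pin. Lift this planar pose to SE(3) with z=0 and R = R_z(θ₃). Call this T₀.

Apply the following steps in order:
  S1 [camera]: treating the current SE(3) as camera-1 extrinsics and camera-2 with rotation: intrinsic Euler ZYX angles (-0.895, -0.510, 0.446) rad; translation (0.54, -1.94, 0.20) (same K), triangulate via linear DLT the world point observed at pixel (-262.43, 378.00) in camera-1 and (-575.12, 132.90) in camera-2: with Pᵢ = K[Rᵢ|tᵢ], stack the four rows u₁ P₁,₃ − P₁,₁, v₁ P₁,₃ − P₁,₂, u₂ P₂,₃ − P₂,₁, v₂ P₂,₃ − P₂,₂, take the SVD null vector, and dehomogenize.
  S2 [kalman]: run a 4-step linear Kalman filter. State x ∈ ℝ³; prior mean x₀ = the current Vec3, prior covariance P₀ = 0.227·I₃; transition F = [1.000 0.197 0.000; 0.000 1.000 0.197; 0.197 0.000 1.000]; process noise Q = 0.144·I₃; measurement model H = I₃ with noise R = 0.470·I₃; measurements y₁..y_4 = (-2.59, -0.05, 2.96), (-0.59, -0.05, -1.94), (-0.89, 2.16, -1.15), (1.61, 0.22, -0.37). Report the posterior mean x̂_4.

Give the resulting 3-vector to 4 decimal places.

result = (0.1066, 0.8051, -0.5345)

source (fourbar_fk): coupler pose = R=[0.8701 -0.4929 0.0000; 0.4929 0.8701 0.0000; 0.0000 0.0000 1.0000], t=(0.0422, 1.0592, 0.0000)
after S1 (triangulate): (-1.9676, 0.4596, 1.6625)
after S2 (kf_track): (0.1066, 0.8051, -0.5345)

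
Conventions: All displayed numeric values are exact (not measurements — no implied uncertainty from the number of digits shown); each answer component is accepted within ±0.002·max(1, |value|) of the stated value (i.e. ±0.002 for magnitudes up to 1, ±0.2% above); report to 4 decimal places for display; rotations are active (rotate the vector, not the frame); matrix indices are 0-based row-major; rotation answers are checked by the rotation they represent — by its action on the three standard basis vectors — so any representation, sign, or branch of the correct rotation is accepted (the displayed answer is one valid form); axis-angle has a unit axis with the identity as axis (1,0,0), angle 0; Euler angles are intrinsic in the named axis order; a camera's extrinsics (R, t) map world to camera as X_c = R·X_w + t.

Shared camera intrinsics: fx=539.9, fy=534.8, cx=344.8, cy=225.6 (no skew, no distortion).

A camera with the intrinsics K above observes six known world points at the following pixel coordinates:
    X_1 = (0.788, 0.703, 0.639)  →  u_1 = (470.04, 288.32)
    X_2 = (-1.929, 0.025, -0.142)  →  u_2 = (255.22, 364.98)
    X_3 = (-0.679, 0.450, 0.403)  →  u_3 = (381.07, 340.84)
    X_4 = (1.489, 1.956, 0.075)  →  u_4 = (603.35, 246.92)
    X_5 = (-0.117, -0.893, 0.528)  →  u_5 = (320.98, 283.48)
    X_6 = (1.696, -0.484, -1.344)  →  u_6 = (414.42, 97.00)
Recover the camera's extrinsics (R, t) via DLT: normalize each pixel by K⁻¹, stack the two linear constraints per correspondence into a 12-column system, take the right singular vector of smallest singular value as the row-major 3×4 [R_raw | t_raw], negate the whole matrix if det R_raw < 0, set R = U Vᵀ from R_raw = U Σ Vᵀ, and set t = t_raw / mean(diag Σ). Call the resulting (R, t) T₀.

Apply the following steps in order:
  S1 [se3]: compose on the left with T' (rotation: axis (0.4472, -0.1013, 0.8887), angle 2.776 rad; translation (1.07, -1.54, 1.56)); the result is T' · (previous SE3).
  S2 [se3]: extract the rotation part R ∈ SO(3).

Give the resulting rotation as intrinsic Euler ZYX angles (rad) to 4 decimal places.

rotation (euler_zyx) = (0.8680, -1.0609, 0.5913)

source (pnp_recover): camera pose = R=[0.6155 0.7757 0.1395; -0.4807 0.2292 0.8464; 0.6246 -0.5880 0.5140], t=(0.3900, 0.4399, 6.0994)
after S1 (compose_se3): R=[0.3155 -0.9480 -0.0429; 0.3725 0.1653 -0.9132; 0.8728 0.2721 0.4052], t=(5.1453, -3.8893, 5.4870)
after S2 (rot_of_se3): [0.3155 -0.9480 -0.0429; 0.3725 0.1653 -0.9132; 0.8728 0.2721 0.4052]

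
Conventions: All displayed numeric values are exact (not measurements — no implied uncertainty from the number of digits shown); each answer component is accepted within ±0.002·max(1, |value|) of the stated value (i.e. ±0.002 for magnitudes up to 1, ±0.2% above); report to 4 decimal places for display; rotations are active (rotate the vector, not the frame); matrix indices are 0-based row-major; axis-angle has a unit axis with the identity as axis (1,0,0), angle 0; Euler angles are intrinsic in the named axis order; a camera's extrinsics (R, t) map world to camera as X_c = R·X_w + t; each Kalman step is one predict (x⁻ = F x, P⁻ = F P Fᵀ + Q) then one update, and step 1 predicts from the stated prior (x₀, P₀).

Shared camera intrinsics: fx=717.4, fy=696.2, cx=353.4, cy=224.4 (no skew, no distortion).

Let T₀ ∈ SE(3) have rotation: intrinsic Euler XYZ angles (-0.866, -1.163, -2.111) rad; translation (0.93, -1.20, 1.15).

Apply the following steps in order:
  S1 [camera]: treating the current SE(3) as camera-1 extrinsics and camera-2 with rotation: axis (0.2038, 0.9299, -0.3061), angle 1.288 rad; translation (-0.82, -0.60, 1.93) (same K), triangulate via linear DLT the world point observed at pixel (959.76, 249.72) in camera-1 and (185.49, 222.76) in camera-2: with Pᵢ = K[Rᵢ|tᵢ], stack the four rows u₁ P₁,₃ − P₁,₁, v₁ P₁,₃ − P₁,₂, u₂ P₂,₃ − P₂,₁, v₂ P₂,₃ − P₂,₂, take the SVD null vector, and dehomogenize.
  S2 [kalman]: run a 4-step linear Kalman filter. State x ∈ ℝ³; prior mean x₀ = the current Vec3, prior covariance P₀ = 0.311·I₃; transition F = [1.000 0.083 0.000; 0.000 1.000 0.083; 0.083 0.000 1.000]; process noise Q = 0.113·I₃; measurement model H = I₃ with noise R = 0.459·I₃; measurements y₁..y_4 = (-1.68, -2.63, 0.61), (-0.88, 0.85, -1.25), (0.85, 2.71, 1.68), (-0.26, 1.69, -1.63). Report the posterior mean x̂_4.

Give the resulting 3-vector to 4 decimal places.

after S1 (triangulate): (-1.1187, 0.5692, 0.2417)
after S2 (kf_track): (-0.2634, 1.2746, -0.3510)

result = (-0.2634, 1.2746, -0.3510)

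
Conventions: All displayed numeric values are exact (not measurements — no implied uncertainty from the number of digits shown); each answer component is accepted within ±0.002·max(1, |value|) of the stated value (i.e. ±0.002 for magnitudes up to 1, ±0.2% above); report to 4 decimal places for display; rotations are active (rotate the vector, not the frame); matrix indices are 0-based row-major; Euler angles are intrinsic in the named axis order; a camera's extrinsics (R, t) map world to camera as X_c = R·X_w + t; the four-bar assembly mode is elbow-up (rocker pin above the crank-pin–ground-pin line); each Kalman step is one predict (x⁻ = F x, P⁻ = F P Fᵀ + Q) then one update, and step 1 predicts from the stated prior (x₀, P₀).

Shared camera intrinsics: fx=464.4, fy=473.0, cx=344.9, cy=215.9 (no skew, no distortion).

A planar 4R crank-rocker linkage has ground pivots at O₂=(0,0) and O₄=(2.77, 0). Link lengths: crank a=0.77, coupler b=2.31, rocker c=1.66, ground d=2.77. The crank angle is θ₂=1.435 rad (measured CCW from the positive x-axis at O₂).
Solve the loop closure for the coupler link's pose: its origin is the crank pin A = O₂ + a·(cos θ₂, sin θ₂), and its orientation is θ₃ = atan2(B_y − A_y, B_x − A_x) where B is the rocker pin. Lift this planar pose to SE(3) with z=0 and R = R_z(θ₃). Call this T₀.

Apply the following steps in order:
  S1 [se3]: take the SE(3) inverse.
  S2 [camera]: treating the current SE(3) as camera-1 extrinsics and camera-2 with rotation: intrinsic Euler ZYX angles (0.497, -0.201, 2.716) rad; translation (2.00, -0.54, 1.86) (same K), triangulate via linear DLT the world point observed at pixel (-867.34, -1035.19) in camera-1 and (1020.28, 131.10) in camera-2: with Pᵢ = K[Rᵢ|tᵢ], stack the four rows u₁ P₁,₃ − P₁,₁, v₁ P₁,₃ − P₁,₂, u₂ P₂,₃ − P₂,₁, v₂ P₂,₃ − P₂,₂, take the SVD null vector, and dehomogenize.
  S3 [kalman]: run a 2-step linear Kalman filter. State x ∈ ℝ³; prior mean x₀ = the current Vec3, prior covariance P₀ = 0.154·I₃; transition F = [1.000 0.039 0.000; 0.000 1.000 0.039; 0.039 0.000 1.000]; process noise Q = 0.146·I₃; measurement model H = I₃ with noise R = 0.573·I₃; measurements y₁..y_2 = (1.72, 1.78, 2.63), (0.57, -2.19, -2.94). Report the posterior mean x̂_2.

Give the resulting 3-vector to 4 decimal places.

result = (0.2556, -0.8282, -0.3269)

source (fourbar_fk): coupler pose = R=[0.9352 -0.3542 0.0000; 0.3542 0.9352 0.0000; 0.0000 0.0000 1.0000], t=(0.1042, 0.7629, 0.0000)
after S1 (invert_se3): R=[0.9352 0.3542 0.0000; -0.3542 0.9352 0.0000; 0.0000 0.0000 1.0000], t=(-0.3677, -0.6765, 0.0000)
after S2 (triangulate): (-0.6820, -1.0133, 0.5227)
after S3 (kf_track): (0.2556, -0.8282, -0.3269)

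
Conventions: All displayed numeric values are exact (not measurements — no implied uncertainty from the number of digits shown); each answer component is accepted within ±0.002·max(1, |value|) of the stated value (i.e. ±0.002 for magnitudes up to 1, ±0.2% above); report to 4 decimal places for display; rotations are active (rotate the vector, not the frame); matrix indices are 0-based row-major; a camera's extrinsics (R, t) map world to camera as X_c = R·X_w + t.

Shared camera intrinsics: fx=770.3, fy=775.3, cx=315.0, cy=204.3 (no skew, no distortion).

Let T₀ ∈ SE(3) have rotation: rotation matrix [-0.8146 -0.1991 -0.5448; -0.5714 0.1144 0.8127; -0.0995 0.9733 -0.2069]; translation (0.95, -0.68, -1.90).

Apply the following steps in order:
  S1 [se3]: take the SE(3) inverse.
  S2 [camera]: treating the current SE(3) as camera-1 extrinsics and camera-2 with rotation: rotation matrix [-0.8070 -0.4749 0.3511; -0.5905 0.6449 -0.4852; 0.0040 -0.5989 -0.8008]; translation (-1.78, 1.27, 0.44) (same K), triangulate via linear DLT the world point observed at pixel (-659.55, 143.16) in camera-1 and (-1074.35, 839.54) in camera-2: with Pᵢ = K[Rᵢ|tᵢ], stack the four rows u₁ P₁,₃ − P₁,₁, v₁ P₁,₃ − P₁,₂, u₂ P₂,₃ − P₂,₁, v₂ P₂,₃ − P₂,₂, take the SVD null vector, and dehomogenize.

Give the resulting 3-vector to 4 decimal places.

result = (1.2176, 0.1345, -1.9842)

after S1 (invert_se3): R=[-0.8146 -0.5714 -0.0995; -0.1991 0.1144 0.9733; -0.5448 0.8127 -0.2069], t=(0.1963, 2.1161, 0.6770)
after S2 (triangulate): (1.2176, 0.1345, -1.9842)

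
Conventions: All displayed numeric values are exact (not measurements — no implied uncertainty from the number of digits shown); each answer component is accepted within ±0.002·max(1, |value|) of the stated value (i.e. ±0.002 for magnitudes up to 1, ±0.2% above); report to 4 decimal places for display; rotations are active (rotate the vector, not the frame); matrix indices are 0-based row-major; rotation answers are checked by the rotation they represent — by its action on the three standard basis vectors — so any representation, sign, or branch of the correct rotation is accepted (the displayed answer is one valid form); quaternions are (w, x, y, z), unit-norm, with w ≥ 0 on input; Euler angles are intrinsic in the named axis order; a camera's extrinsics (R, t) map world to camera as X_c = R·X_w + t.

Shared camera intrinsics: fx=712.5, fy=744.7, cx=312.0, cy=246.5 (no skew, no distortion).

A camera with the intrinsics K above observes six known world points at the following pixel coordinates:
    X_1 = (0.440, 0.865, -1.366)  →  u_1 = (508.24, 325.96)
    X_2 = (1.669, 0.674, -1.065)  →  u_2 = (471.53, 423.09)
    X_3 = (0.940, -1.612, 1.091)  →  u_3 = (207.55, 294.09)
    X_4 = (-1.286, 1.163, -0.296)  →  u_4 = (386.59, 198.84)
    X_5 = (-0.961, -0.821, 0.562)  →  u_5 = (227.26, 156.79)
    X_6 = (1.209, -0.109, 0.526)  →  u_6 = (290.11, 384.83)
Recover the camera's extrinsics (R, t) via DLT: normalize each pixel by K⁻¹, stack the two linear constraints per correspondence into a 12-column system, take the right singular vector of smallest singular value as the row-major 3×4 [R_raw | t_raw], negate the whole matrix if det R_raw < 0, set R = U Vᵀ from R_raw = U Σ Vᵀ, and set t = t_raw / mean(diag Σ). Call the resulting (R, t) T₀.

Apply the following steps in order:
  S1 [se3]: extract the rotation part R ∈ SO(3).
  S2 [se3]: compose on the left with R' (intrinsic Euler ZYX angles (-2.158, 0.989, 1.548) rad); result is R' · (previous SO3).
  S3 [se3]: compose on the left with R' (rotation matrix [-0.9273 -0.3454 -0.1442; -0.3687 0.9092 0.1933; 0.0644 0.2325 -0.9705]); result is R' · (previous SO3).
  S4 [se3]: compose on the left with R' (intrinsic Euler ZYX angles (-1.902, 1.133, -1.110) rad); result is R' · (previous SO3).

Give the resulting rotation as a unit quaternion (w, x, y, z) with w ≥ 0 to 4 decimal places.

source (pnp_recover): camera pose = R=[0.1556 0.2683 -0.9507; 0.8237 0.4959 0.2748; 0.5452 -0.8259 -0.1438], t=(0.1200, 0.2500, 6.5195)
after S1 (rot_of_se3): [0.1556 0.2683 -0.9507; 0.8237 0.4959 0.2748; 0.5452 -0.8259 -0.1438]
after S2 (compose_so3): [-0.8725 0.3943 0.2887; -0.3610 -0.9182 0.1630; 0.3293 0.0379 0.9434]
after S3 (compose_so3): [0.8862 -0.0540 -0.4601; 0.0571 -0.9729 0.2241; -0.4597 -0.2249 -0.8591]
after S4 (compose_so3): [-0.4123 -0.8193 -0.3984; -0.0108 -0.4329 0.9014; -0.9110 0.3759 0.1696]

rotation (quat) = (0.2848, -0.4612, 0.4499, 0.7097)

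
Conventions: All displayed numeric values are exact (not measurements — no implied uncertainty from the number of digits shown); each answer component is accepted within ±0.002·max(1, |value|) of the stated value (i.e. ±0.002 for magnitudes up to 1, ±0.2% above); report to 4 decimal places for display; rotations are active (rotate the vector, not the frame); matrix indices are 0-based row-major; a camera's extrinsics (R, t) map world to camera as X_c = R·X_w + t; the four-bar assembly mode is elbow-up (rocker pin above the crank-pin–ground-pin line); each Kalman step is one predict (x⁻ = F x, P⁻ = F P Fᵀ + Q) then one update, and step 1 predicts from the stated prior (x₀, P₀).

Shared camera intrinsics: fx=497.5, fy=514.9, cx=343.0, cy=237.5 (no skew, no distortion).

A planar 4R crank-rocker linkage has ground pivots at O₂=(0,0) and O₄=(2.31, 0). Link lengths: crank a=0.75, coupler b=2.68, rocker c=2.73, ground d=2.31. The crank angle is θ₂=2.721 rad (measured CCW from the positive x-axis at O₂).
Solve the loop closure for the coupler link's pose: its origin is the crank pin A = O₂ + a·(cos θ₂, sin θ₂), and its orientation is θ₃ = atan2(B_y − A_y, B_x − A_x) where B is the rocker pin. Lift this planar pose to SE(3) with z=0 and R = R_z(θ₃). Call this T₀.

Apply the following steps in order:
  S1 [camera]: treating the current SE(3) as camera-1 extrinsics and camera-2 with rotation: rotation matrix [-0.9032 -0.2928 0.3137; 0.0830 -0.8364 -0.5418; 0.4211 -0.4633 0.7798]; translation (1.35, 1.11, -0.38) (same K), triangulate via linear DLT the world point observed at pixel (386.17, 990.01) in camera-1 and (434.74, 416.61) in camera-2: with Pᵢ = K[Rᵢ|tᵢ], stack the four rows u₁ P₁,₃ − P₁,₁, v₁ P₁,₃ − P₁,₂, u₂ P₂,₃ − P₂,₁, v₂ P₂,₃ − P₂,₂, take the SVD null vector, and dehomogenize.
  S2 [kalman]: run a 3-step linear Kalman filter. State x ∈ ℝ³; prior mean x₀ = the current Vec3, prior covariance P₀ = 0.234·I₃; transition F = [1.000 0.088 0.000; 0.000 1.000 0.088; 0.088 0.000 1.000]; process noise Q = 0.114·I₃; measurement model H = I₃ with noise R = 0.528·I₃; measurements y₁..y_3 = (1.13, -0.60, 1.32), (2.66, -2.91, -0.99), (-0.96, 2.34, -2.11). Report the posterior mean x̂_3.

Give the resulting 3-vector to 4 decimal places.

result = (0.7097, 0.1238, -0.3849)

source (fourbar_fk): coupler pose = R=[0.6273 -0.7788 0.0000; 0.7788 0.6273 0.0000; 0.0000 0.0000 1.0000], t=(-0.6846, 0.3062, 0.0000)
after S1 (triangulate): (1.5937, 0.2736, 1.1762)
after S2 (kf_track): (0.7097, 0.1238, -0.3849)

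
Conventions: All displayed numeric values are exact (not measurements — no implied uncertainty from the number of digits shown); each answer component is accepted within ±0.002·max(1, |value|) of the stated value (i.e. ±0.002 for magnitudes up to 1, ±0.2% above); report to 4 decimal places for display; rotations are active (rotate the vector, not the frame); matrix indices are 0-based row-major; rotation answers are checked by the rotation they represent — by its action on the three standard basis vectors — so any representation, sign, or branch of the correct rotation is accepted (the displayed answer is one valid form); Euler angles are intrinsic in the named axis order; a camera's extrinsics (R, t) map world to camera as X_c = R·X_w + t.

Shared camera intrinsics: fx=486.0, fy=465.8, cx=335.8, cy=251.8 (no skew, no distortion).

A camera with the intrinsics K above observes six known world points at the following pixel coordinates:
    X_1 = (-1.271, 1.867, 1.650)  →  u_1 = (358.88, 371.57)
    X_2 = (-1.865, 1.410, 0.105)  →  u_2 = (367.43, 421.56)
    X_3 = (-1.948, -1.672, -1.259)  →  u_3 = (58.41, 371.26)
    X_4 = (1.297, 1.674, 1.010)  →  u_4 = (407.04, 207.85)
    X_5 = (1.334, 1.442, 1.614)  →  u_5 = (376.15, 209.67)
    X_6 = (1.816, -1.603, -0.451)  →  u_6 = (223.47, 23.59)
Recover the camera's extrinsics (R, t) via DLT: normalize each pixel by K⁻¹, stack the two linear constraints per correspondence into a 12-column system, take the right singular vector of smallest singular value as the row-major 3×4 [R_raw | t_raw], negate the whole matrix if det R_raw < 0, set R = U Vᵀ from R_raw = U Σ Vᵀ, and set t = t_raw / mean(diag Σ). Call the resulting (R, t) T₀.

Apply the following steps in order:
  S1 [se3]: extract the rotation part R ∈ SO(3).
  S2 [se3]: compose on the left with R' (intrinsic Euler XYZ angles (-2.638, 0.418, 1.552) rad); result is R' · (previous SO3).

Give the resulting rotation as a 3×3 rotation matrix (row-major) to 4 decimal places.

source (pnp_recover): camera pose = R=[0.2561 0.8919 -0.3727; -0.9295 0.3331 0.1585; 0.2655 0.3059 0.9143], t=(-0.3800, -0.2000, 5.5097)
after S1 (rot_of_se3): [0.2561 0.8919 -0.3727; -0.9295 0.3331 0.1585; 0.2655 0.3059 0.9143]
after S2 (compose_so3): [0.9615 -0.1649 0.2200; -0.2749 -0.5897 0.7594; 0.0044 -0.7906 -0.6123]

rotation (matrix) = ((0.9615, -0.1649, 0.2200), (-0.2749, -0.5897, 0.7594), (0.0044, -0.7906, -0.6123))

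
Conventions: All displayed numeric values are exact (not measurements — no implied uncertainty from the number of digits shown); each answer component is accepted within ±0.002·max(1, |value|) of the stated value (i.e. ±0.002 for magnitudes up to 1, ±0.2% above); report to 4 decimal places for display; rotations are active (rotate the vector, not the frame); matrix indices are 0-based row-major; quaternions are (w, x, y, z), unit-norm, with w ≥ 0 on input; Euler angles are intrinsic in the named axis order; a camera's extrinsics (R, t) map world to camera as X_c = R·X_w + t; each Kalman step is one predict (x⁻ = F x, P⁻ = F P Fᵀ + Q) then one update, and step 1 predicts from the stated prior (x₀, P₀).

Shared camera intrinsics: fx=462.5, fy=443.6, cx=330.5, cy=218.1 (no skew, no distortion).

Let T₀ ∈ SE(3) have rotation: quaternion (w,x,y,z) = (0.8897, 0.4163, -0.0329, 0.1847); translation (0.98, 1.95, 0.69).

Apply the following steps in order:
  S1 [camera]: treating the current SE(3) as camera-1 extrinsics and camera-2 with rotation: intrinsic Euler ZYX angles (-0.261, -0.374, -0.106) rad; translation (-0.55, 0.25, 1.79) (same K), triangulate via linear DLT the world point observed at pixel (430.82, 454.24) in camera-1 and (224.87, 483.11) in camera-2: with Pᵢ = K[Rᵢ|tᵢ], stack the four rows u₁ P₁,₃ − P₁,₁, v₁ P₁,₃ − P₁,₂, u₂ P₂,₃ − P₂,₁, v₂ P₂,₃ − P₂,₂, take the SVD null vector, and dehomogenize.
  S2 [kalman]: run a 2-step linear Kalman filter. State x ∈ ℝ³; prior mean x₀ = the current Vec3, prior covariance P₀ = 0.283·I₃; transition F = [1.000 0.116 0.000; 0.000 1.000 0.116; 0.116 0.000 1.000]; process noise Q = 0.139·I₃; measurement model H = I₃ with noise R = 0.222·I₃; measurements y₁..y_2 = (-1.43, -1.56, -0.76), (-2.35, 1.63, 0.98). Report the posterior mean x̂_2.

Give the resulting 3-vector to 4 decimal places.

after S1 (triangulate): (-0.0468, 1.3844, 1.6799)
after S2 (kf_track): (-1.7266, 0.6755, 0.5167)

result = (-1.7266, 0.6755, 0.5167)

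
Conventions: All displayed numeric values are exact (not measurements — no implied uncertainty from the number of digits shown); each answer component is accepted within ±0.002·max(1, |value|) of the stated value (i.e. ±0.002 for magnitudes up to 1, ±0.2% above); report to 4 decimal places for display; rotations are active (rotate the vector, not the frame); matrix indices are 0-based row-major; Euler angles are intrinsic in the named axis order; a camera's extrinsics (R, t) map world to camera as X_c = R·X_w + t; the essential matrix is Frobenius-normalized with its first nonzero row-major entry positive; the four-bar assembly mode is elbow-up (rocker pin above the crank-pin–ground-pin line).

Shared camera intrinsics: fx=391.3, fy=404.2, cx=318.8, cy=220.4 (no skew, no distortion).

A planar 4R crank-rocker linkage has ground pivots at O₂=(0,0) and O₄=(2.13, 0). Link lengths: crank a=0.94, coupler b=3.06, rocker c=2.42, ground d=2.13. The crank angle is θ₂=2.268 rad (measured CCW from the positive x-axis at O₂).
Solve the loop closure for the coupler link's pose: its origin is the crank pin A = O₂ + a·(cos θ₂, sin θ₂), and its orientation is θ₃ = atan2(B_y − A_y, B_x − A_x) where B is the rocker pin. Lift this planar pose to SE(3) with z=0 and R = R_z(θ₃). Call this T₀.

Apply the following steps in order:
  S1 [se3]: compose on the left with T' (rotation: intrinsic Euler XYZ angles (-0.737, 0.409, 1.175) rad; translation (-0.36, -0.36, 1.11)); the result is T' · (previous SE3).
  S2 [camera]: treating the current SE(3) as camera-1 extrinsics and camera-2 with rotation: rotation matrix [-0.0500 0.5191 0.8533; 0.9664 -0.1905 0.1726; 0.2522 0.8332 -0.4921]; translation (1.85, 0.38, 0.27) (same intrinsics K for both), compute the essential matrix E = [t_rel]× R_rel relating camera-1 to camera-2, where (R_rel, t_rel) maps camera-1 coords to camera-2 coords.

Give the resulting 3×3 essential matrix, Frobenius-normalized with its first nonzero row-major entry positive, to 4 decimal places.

matrix = [0.5887 -0.2173 0.2302; -0.2601 0.1444 0.1860; -0.0902 0.1456 0.6331]

source (fourbar_fk): coupler pose = R=[0.8331 -0.5531 0.0000; 0.5531 0.8331 0.0000; 0.0000 0.0000 1.0000], t=(-0.6036, 0.7206, 0.0000)
after S1 (compose_se3): R=[-0.1735 -0.9010 0.3977; 0.7777 0.1224 0.6166; -0.6043 0.4163 0.6794], t=(-1.1836, -0.3267, 1.5619)
after S2 (essential): [0.5887 -0.2173 0.2302; -0.2601 0.1444 0.1860; -0.0902 0.1456 0.6331]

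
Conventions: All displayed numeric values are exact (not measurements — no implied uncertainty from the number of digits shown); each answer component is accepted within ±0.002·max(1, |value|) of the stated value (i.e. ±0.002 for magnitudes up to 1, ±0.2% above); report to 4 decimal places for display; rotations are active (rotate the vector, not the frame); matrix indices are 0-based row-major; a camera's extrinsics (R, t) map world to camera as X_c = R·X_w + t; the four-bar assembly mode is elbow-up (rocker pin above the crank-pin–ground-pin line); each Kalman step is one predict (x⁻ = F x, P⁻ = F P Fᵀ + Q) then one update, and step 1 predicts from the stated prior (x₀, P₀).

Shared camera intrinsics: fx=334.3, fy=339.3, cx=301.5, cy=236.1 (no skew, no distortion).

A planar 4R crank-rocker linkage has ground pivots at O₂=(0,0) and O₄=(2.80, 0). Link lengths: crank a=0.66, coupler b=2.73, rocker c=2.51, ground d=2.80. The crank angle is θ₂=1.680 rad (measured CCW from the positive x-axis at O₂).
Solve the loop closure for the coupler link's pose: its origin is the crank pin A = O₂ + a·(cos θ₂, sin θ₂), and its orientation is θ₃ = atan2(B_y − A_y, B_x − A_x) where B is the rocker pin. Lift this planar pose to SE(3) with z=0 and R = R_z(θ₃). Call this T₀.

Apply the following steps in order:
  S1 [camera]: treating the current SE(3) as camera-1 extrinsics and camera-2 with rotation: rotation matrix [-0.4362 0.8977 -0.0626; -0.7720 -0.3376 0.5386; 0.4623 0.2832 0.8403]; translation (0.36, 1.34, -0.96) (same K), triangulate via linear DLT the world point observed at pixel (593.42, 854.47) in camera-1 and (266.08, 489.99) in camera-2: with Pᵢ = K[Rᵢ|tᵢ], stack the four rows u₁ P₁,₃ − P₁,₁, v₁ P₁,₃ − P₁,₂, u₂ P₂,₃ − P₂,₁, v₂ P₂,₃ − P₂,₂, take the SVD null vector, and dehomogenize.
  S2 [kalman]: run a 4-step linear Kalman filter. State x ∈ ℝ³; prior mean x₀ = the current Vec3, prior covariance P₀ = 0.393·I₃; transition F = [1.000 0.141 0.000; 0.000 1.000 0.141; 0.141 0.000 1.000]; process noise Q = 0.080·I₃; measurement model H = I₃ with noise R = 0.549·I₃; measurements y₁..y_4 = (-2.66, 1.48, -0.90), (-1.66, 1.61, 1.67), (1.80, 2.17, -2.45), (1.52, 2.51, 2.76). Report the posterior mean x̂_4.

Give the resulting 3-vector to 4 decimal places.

source (fourbar_fk): coupler pose = R=[0.7721 -0.6355 0.0000; 0.6355 0.7721 0.0000; 0.0000 0.0000 1.0000], t=(-0.0719, 0.6561, 0.0000)
after S1 (triangulate): (1.5826, 0.3519, 1.0609)
after S2 (kf_track): (0.9265, 1.9809, 0.7926)

result = (0.9265, 1.9809, 0.7926)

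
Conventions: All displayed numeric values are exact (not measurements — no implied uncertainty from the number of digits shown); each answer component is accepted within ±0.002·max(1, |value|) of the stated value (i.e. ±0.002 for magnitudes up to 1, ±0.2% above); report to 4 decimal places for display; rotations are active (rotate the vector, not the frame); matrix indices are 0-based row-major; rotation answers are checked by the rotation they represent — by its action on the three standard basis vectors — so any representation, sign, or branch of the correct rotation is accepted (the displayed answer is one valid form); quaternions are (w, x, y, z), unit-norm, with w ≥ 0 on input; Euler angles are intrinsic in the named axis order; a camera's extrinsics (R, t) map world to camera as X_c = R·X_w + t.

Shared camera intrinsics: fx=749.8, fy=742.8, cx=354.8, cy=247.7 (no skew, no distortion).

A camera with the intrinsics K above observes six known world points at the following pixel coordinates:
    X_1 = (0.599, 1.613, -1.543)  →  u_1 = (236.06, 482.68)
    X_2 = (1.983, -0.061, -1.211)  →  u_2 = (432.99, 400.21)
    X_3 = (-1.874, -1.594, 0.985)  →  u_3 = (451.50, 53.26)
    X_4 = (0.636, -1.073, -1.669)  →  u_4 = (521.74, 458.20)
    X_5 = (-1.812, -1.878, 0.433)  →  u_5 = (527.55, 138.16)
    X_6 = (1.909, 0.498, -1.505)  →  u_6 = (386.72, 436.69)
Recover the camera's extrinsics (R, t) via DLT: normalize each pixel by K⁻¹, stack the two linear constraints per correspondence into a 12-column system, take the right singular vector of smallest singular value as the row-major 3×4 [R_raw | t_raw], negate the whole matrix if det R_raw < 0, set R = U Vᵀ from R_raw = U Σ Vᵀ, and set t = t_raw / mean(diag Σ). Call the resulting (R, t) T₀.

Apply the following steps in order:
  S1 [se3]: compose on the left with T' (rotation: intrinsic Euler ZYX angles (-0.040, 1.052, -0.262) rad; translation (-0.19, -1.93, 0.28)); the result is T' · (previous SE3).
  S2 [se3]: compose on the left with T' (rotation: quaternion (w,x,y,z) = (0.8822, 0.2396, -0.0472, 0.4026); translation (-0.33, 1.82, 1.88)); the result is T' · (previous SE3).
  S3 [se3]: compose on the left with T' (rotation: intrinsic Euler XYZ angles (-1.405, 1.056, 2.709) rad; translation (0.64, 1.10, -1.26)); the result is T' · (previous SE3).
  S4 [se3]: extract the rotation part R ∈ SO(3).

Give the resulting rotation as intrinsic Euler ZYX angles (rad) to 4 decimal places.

rotation (euler_zyx) = (1.4806, -0.6506, -2.8278)

source (pnp_recover): camera pose = R=[0.3356 -0.9224 -0.1911; 0.0532 0.2211 -0.9738; 0.9405 0.3167 0.1233], t=(-0.1300, 0.3500, 6.1999)
after S1 (compose_se3): R=[0.9544 -0.2295 0.1912; 0.2570 0.3050 -0.9170; 0.1521 0.9243 0.3500], t=(4.9409, -0.1899, 3.3172)
after S2 (compose_se3): R=[0.4690 -0.2762 0.8389; 0.7305 -0.4126 -0.5442; 0.4965 0.8680 0.0083], t=(3.4901, 3.5831, 6.0932)
after S3 (compose_se3): R=[0.0717 0.9642 -0.2555; 0.7925 0.1004 0.6015; 0.6056 -0.2456 -0.7569], t=(3.6438, 7.7731, 1.6714)
after S4 (rot_of_se3): [0.0717 0.9642 -0.2555; 0.7925 0.1004 0.6015; 0.6056 -0.2456 -0.7569]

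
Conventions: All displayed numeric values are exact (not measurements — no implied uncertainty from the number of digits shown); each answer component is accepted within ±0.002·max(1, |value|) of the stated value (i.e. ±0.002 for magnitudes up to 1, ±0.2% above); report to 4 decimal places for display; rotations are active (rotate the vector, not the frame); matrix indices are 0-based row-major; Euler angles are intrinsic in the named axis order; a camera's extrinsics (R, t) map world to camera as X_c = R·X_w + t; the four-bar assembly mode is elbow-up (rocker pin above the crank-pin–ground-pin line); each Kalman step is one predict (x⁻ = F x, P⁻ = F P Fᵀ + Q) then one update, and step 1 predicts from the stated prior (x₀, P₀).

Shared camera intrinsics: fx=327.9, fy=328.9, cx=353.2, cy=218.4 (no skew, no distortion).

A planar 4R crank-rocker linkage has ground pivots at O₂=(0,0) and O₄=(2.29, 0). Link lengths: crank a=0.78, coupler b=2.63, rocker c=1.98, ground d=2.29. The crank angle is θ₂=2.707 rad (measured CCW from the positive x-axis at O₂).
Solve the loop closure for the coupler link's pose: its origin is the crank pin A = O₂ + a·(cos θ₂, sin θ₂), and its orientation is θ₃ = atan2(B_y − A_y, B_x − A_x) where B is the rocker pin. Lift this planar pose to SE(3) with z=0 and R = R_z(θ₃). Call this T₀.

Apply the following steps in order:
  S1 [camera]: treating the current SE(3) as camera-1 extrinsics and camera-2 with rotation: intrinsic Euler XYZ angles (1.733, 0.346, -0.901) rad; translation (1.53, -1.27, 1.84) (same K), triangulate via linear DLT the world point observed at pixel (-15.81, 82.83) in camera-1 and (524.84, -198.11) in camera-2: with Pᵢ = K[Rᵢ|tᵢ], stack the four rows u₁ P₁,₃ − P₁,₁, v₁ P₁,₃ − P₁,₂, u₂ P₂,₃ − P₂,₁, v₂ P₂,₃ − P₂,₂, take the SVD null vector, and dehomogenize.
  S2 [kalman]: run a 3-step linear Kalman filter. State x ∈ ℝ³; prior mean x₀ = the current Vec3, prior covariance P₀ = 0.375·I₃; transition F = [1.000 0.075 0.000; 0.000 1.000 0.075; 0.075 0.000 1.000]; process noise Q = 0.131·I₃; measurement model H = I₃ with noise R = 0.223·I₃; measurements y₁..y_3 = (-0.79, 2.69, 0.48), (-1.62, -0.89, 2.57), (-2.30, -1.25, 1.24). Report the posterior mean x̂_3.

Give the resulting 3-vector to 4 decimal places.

source (fourbar_fk): coupler pose = R=[0.8282 -0.5605 0.0000; 0.5605 0.8282 0.0000; 0.0000 0.0000 1.0000], t=(-0.7075, 0.3284, 0.0000)
after S1 (triangulate): (-0.9497, -0.3322, 1.1621)
after S2 (kf_track): (-1.8110, -0.4798, 1.3701)

result = (-1.8110, -0.4798, 1.3701)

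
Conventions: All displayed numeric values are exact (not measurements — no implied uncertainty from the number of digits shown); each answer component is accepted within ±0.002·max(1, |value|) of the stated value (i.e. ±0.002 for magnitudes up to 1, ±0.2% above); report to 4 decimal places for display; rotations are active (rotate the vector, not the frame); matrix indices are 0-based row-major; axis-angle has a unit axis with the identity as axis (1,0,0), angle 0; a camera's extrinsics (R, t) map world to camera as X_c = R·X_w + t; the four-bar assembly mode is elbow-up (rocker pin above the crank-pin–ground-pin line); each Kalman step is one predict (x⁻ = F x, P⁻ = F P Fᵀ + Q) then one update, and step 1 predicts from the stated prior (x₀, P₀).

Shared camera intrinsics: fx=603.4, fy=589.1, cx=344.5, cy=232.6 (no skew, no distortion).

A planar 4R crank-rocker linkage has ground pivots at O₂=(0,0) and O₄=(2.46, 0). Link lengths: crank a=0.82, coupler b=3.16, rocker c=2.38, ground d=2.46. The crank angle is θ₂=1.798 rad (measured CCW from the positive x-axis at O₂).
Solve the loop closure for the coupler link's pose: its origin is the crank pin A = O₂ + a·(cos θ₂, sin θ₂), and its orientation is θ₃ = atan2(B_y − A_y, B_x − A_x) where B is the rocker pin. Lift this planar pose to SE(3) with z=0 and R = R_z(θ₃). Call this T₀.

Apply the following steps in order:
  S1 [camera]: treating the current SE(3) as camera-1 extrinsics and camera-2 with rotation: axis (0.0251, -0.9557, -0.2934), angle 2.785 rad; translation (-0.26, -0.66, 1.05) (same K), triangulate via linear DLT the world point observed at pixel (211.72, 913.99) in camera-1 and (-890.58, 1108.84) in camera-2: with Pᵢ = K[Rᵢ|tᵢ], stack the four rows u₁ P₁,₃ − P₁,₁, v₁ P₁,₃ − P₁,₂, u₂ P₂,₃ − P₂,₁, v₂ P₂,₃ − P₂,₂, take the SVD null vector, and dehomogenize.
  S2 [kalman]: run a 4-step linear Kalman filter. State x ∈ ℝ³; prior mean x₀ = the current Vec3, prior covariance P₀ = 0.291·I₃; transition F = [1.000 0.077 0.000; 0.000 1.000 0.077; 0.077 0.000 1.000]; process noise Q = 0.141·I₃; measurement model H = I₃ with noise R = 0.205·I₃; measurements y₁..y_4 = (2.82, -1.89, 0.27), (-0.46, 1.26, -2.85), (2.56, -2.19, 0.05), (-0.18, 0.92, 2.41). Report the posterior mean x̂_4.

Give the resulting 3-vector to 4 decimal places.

result = (0.6522, 0.0088, 1.1606)

source (fourbar_fk): coupler pose = R=[0.8662 -0.4998 0.0000; 0.4998 0.8662 0.0000; 0.0000 0.0000 1.0000], t=(-0.1847, 0.7989, 0.0000)
after S1 (triangulate): (0.3165, 0.8105, 1.4344)
after S2 (kf_track): (0.6522, 0.0088, 1.1606)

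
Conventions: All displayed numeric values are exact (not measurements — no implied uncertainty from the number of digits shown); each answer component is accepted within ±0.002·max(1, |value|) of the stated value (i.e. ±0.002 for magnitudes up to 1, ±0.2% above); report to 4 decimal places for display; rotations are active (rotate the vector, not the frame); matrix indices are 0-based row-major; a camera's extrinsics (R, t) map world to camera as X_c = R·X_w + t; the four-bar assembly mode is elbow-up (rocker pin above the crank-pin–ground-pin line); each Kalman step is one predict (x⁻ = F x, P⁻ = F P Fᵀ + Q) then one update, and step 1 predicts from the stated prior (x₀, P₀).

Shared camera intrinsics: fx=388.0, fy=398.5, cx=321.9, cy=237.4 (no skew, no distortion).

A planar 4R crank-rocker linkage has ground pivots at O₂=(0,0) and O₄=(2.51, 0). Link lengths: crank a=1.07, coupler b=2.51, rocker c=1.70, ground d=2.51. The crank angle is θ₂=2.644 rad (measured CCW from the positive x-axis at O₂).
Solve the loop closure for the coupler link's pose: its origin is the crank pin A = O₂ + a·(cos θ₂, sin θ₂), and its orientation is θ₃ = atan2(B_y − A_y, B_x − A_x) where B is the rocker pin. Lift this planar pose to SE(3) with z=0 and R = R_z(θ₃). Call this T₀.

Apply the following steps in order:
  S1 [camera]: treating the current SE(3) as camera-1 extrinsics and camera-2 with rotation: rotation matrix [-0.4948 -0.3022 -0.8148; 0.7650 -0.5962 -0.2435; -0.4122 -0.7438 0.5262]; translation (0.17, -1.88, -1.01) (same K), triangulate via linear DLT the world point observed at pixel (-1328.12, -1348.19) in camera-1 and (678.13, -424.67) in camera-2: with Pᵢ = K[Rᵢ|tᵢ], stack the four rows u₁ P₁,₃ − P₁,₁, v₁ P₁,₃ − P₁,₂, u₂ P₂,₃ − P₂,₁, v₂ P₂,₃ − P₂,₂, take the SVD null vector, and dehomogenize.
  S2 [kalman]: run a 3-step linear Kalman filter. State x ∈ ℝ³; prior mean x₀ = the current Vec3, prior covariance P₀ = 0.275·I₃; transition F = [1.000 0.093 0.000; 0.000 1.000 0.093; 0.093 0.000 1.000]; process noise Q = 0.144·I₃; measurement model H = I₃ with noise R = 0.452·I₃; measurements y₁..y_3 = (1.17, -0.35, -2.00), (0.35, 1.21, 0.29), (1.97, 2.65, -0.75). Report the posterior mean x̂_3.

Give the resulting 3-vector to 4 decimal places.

result = (0.8618, 1.1239, -0.3770)

source (fourbar_fk): coupler pose = R=[0.9469 -0.3217 0.0000; 0.3217 0.9469 0.0000; 0.0000 0.0000 1.0000], t=(-0.9402, 0.5107, 0.0000)
after S1 (triangulate): (-1.6497, -1.8603, 0.4477)
after S2 (kf_track): (0.8618, 1.1239, -0.3770)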